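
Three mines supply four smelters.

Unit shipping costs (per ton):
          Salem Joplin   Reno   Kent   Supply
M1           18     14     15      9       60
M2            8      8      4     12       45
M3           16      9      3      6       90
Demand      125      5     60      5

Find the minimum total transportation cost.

2015

One minimum-cost allocation:
  M1 to Salem: 60 tons
  M2 to Salem: 45 tons
  M3 to Salem: 20 tons
  M3 to Joplin: 5 tons
  M3 to Reno: 60 tons
  M3 to Kent: 5 tons
Total cost = 2015.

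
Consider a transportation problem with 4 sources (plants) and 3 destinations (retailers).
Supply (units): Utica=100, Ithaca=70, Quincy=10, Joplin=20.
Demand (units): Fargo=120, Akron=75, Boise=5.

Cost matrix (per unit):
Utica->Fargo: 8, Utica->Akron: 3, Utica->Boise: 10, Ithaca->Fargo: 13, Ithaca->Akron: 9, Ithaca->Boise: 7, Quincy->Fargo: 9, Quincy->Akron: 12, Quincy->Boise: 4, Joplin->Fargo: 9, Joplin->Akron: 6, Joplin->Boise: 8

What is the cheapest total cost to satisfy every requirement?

1575

One minimum-cost allocation:
  Utica to Fargo: 25 × 8 = 200
  Utica to Akron: 75 × 3 = 225
  Ithaca to Fargo: 65 × 13 = 845
  Ithaca to Boise: 5 × 7 = 35
  Quincy to Fargo: 10 × 9 = 90
  Joplin to Fargo: 20 × 9 = 180
Total = 200 + 225 + 845 + 35 + 90 + 180 = 1575.
(Supply check: Utica ships 100; Ithaca ships 70; Quincy ships 10; Joplin ships 20.)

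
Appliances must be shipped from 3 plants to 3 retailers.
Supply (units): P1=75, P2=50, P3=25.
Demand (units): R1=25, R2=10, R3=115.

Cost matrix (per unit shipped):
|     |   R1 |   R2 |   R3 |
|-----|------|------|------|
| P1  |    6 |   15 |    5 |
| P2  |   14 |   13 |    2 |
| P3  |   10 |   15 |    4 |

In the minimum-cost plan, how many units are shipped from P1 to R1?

The minimum-cost plan:
  P1 to R1: 25 × 6 = 150
  P1 to R2: 10 × 15 = 150
  P1 to R3: 40 × 5 = 200
  P2 to R3: 50 × 2 = 100
  P3 to R3: 25 × 4 = 100
Total cost = 700.
So P1→R1 carries 25 units.

25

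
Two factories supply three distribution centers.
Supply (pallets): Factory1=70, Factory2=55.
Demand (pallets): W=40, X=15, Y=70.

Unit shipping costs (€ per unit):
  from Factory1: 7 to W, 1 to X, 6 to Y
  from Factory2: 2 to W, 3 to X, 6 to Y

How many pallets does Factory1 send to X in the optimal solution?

The minimum-cost plan:
  Factory1->X: 15 pallets
  Factory1->Y: 55 pallets
  Factory2->W: 40 pallets
  Factory2->Y: 15 pallets
Total cost = €515.
So Factory1→X carries 15 pallets.

15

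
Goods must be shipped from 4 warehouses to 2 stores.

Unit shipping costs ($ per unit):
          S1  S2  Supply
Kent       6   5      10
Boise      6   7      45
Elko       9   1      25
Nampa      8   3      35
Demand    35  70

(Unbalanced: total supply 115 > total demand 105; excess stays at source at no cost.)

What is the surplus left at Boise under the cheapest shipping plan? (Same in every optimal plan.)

10

An optimal plan:
  Kent–S2: 10 × $5 = $50
  Boise–S1: 35 × $6 = $210
  Elko–S2: 25 × $1 = $25
  Nampa–S2: 35 × $3 = $105
Total cost = $390.
Boise ships 35 of its 45, leaving 10.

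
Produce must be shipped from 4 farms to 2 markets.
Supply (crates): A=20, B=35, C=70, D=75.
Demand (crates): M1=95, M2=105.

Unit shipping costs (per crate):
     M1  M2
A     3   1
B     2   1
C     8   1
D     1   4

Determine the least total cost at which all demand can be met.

Optimal allocation:
  A–M2: 20 × 1 = 20
  B–M1: 20 × 2 = 40
  B–M2: 15 × 1 = 15
  C–M2: 70 × 1 = 70
  D–M1: 75 × 1 = 75
Total = 20 + 40 + 15 + 70 + 75 = 220.

220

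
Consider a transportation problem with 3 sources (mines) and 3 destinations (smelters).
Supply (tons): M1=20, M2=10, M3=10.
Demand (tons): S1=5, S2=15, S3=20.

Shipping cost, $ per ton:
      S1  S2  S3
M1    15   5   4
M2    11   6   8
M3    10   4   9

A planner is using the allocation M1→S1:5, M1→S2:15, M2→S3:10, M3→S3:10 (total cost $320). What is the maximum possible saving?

115

Current plan cost = 5·15 + 15·5 + 10·8 + 10·9 = $320.
Optimal plan:
  M1->S3: 20 tons
  M2->S1: 5 tons
  M2->S2: 5 tons
  M3->S2: 10 tons
Optimal cost = $205.
Saving = 320 − 205 = $115.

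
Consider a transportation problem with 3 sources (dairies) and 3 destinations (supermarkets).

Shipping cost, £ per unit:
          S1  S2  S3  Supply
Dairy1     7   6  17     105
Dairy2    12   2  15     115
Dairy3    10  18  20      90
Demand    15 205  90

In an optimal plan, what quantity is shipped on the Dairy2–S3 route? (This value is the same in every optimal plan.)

0

Solving gives:
  Dairy1→S2: 90 crates
  Dairy1→S3: 15 crates
  Dairy2→S2: 115 crates
  Dairy3→S1: 15 crates
  Dairy3→S3: 75 crates
Total cost = £2675.
The route Dairy2→S3 is not used.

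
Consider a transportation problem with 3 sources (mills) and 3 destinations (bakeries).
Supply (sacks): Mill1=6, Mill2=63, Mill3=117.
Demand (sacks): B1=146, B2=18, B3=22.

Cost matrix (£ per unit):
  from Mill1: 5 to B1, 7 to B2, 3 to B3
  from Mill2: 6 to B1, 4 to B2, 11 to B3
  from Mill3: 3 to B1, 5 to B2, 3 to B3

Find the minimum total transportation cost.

Optimal allocation:
  Mill1–B3: 6 sacks
  Mill2–B1: 45 sacks
  Mill2–B2: 18 sacks
  Mill3–B1: 101 sacks
  Mill3–B3: 16 sacks
Total cost = £711.

711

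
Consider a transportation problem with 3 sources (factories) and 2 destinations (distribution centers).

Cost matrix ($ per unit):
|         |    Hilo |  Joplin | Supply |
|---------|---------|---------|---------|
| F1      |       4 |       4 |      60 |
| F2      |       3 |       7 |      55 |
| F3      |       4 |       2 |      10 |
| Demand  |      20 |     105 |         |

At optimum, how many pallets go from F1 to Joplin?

Optimal shipments:
  F1->Joplin: 60 × $4 = $240
  F2->Hilo: 20 × $3 = $60
  F2->Joplin: 35 × $7 = $245
  F3->Joplin: 10 × $2 = $20
Total cost = $565.
So F1→Joplin carries 60 pallets.

60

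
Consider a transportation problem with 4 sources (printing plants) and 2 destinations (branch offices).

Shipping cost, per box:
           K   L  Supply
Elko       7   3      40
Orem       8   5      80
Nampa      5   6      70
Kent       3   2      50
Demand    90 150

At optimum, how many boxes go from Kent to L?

30

The minimum-cost plan:
  Elko->L: 40 × 3 = 120
  Orem->L: 80 × 5 = 400
  Nampa->K: 70 × 5 = 350
  Kent->K: 20 × 3 = 60
  Kent->L: 30 × 2 = 60
Total cost = 990.
So Kent→L carries 30 boxes.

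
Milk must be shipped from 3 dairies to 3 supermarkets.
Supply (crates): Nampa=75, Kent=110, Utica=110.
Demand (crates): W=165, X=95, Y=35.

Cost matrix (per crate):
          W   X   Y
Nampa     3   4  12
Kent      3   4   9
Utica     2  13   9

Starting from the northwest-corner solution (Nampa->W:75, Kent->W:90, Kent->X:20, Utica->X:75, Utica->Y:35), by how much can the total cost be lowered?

785

Current plan cost = 75·3 + 90·3 + 20·4 + 75·13 + 35·9 = 1865.
Optimal plan:
  Nampa to X: 75 × 4 = 300
  Kent to W: 55 × 3 = 165
  Kent to X: 20 × 4 = 80
  Kent to Y: 35 × 9 = 315
  Utica to W: 110 × 2 = 220
Optimal cost = 1080.
Saving = 1865 − 1080 = 785.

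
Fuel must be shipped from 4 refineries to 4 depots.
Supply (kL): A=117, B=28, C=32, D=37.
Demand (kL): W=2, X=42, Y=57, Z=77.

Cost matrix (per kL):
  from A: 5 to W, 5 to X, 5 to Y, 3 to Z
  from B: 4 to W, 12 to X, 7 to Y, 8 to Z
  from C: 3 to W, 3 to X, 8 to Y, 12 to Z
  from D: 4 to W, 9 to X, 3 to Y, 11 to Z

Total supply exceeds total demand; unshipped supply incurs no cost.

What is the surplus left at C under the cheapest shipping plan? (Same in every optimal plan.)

An optimal plan:
  A–X: 10 × 5 = 50
  A–Y: 20 × 5 = 100
  A–Z: 77 × 3 = 231
  B–W: 2 × 4 = 8
  C–X: 32 × 3 = 96
  D–Y: 37 × 3 = 111
Total cost = 596.
C ships 32 of its 32, leaving 0.

0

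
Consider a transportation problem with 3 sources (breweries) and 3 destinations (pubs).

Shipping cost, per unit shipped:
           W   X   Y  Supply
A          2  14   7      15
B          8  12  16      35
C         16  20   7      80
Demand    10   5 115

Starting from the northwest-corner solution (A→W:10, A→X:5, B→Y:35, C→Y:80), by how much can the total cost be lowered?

Current plan cost = 10·2 + 5·14 + 35·16 + 80·7 = 1210.
Optimal plan:
  A->Y: 15 × 7 = 105
  B->W: 10 × 8 = 80
  B->X: 5 × 12 = 60
  B->Y: 20 × 16 = 320
  C->Y: 80 × 7 = 560
Optimal cost = 1125.
Saving = 1210 − 1125 = 85.

85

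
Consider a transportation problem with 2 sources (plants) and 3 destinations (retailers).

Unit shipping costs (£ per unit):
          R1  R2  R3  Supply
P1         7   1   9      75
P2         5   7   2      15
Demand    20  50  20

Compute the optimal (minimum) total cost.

One minimum-cost allocation:
  P1->R1: 20 × £7 = £140
  P1->R2: 50 × £1 = £50
  P1->R3: 5 × £9 = £45
  P2->R3: 15 × £2 = £30
Total = 140 + 50 + 45 + 30 = £265.
(Supply check: P1 ships 75; P2 ships 15.)

265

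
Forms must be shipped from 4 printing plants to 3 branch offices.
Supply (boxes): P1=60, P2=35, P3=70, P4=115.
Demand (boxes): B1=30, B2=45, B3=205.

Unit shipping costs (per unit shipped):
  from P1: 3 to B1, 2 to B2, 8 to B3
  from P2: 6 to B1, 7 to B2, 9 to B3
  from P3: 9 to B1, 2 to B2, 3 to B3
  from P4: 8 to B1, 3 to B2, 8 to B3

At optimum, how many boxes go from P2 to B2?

Solving gives:
  P1→B1: 30 × 3 = 90
  P1→B2: 30 × 2 = 60
  P2→B3: 35 × 9 = 315
  P3→B3: 70 × 3 = 210
  P4→B2: 15 × 3 = 45
  P4→B3: 100 × 8 = 800
Total cost = 1520.
The route P2→B2 is not used.

0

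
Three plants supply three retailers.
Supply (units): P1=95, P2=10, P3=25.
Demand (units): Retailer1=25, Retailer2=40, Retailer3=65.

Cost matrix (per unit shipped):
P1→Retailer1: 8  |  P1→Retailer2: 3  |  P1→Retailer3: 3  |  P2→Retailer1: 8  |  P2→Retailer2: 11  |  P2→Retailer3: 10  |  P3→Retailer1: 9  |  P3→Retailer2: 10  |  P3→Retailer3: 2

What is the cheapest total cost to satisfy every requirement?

490

Optimal allocation:
  P1 to Retailer1: 15 units
  P1 to Retailer2: 40 units
  P1 to Retailer3: 40 units
  P2 to Retailer1: 10 units
  P3 to Retailer3: 25 units
Total cost = 490.
(Supply check: P1 ships 95; P2 ships 10; P3 ships 25.)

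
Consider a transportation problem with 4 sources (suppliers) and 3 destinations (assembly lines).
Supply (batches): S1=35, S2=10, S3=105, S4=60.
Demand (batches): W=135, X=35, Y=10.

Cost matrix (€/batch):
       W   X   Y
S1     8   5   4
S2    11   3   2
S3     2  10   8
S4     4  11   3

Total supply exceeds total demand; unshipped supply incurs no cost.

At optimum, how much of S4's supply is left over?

20

An optimal plan:
  S1–X: 25 × €5 = €125
  S2–X: 10 × €3 = €30
  S3–W: 105 × €2 = €210
  S4–W: 30 × €4 = €120
  S4–Y: 10 × €3 = €30
Total cost = €515.
S4 ships 40 of its 60, leaving 20.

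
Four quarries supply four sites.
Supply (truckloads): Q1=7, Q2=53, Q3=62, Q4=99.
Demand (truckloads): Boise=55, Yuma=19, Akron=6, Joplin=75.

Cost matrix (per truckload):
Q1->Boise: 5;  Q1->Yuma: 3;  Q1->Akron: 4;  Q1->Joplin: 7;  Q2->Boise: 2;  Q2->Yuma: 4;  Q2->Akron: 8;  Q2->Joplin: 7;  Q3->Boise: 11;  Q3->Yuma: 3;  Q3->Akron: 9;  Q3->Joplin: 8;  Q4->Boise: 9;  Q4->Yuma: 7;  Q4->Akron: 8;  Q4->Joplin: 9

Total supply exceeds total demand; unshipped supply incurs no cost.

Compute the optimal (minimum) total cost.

833

One minimum-cost allocation:
  Q1->Boise: 1 truckloads
  Q1->Akron: 6 truckloads
  Q2->Boise: 53 truckloads
  Q3->Yuma: 19 truckloads
  Q3->Joplin: 43 truckloads
  Q4->Boise: 1 truckloads
  Q4->Joplin: 32 truckloads
Total cost = 833.
(Supply check: Q1 ships 7; Q2 ships 53; Q3 ships 62; Q4 ships 33.)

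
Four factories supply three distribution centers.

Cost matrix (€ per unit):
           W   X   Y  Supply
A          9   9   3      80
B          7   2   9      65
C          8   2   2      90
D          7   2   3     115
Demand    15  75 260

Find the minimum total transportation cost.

Optimal allocation:
  A to Y: 80 × €3 = €240
  B to W: 15 × €7 = €105
  B to X: 50 × €2 = €100
  C to Y: 90 × €2 = €180
  D to X: 25 × €2 = €50
  D to Y: 90 × €3 = €270
Total = 240 + 105 + 100 + 180 + 50 + 270 = €945.
(Supply check: A ships 80; B ships 65; C ships 90; D ships 115.)

945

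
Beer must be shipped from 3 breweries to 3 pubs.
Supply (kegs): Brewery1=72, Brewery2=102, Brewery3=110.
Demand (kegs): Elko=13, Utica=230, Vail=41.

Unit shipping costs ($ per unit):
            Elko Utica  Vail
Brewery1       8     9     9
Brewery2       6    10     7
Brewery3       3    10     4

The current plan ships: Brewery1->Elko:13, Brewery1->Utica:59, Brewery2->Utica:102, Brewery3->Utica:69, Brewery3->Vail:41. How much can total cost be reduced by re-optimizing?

78

Current plan cost = 13·8 + 59·9 + 102·10 + 69·10 + 41·4 = $2509.
Optimal plan:
  Brewery1→Utica: 72 × $9 = $648
  Brewery2→Utica: 102 × $10 = $1020
  Brewery3→Elko: 13 × $3 = $39
  Brewery3→Utica: 56 × $10 = $560
  Brewery3→Vail: 41 × $4 = $164
Optimal cost = $2431.
Saving = 2509 − 2431 = $78.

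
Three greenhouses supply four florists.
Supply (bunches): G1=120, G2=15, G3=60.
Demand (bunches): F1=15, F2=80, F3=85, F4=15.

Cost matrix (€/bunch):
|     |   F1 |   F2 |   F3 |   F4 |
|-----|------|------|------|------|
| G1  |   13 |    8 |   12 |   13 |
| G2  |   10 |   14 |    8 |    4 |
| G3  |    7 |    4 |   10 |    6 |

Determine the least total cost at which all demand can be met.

1645

Optimal allocation:
  G1 to F2: 35 bunches
  G1 to F3: 85 bunches
  G2 to F4: 15 bunches
  G3 to F1: 15 bunches
  G3 to F2: 45 bunches
Total cost = €1645.
(Supply check: G1 ships 120; G2 ships 15; G3 ships 60.)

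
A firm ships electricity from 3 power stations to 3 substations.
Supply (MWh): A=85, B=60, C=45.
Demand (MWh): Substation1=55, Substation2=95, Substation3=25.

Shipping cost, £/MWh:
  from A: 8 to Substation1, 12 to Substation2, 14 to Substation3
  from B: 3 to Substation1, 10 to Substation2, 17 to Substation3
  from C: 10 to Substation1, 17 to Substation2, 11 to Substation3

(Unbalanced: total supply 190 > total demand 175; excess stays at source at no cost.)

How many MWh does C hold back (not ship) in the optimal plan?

15

Minimum-cost shipments:
  A–Substation2: 85 × £12 = £1020
  B–Substation1: 50 × £3 = £150
  B–Substation2: 10 × £10 = £100
  C–Substation1: 5 × £10 = £50
  C–Substation3: 25 × £11 = £275
Total cost = £1595.
C ships 30 of its 45, leaving 15.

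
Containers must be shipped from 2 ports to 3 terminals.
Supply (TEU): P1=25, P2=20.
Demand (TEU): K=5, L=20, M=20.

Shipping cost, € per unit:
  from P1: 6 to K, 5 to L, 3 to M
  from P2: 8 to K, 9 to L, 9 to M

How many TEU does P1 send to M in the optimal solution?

Optimal shipments:
  P1–L: 5 TEU
  P1–M: 20 TEU
  P2–K: 5 TEU
  P2–L: 15 TEU
Total cost = €260.
So P1→M carries 20 TEU.

20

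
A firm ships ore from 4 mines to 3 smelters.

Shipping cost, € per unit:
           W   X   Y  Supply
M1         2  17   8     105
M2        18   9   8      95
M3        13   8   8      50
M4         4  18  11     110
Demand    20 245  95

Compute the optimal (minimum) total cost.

3875

A cheapest plan:
  M1->W: 10 × €2 = €20
  M1->Y: 95 × €8 = €760
  M2->X: 95 × €9 = €855
  M3->X: 50 × €8 = €400
  M4->W: 10 × €4 = €40
  M4->X: 100 × €18 = €1800
Total = 20 + 760 + 855 + 400 + 40 + 1800 = €3875.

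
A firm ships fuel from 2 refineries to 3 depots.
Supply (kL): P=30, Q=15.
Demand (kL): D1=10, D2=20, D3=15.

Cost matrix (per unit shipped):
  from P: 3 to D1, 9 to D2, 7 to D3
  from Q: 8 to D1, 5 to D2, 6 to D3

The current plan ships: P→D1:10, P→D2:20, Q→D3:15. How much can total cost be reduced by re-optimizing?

45

Current plan cost = 10·3 + 20·9 + 15·6 = 300.
Optimal plan:
  P to D1: 10 × 3 = 30
  P to D2: 5 × 9 = 45
  P to D3: 15 × 7 = 105
  Q to D2: 15 × 5 = 75
Optimal cost = 255.
Saving = 300 − 255 = 45.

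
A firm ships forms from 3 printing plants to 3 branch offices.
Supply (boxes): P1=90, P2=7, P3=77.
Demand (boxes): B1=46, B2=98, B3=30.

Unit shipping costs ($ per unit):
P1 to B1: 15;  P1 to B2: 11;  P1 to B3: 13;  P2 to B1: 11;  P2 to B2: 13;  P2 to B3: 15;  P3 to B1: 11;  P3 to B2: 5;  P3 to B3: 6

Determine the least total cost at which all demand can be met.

1638

One minimum-cost allocation:
  P1→B1: 39 × $15 = $585
  P1→B2: 51 × $11 = $561
  P2→B1: 7 × $11 = $77
  P3→B2: 47 × $5 = $235
  P3→B3: 30 × $6 = $180
Total = 585 + 561 + 77 + 235 + 180 = $1638.
(Supply check: P1 ships 90; P2 ships 7; P3 ships 77.)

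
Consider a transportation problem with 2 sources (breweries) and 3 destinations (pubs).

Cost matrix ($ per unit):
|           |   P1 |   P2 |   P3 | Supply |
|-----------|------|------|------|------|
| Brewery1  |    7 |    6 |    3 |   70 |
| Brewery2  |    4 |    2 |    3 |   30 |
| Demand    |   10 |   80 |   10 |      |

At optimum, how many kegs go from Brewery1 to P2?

Optimal shipments:
  Brewery1->P1: 10 kegs
  Brewery1->P2: 50 kegs
  Brewery1->P3: 10 kegs
  Brewery2->P2: 30 kegs
Total cost = $460.
So Brewery1→P2 carries 50 kegs.

50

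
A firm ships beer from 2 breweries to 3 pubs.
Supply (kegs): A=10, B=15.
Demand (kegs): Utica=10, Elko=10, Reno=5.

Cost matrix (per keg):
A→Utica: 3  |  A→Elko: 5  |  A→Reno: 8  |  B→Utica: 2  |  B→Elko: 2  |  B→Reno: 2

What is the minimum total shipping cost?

One minimum-cost allocation:
  A–Utica: 10 × 3 = 30
  B–Elko: 10 × 2 = 20
  B–Reno: 5 × 2 = 10
Total = 30 + 20 + 10 = 60.
(Supply check: A ships 10; B ships 15.)

60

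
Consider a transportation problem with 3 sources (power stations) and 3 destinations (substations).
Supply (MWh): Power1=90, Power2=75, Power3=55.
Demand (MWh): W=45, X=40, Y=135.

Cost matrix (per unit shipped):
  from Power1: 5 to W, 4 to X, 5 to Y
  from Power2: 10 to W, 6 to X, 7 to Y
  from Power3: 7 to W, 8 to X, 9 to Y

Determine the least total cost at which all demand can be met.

1340

An optimal shipping plan:
  Power1->Y: 90 × 5 = 450
  Power2->X: 30 × 6 = 180
  Power2->Y: 45 × 7 = 315
  Power3->W: 45 × 7 = 315
  Power3->X: 10 × 8 = 80
Total = 450 + 180 + 315 + 315 + 80 = 1340.
(Supply check: Power1 ships 90; Power2 ships 75; Power3 ships 55.)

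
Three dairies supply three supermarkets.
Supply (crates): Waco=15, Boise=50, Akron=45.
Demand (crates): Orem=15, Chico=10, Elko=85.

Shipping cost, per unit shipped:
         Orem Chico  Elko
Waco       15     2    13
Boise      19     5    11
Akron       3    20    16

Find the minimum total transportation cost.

1160

Optimal allocation:
  Waco->Chico: 10 × 2 = 20
  Waco->Elko: 5 × 13 = 65
  Boise->Elko: 50 × 11 = 550
  Akron->Orem: 15 × 3 = 45
  Akron->Elko: 30 × 16 = 480
Total = 20 + 65 + 550 + 45 + 480 = 1160.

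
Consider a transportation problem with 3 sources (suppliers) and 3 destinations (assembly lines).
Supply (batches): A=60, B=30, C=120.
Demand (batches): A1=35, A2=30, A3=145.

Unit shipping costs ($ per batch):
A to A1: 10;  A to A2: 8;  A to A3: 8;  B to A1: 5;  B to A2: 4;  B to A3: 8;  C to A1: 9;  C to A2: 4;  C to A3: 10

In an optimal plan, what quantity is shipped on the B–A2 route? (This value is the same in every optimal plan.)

Optimal shipments:
  A->A3: 60 × $8 = $480
  B->A1: 30 × $5 = $150
  C->A1: 5 × $9 = $45
  C->A2: 30 × $4 = $120
  C->A3: 85 × $10 = $850
Total cost = $1645.
The route B→A2 is not used.

0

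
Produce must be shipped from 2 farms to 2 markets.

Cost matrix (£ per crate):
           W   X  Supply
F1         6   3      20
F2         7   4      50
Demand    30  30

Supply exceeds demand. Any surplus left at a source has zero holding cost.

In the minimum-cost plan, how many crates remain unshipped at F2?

An optimal plan:
  F1–W: 20 × £6 = £120
  F2–W: 10 × £7 = £70
  F2–X: 30 × £4 = £120
Total cost = £310.
F2 ships 40 of its 50, leaving 10.

10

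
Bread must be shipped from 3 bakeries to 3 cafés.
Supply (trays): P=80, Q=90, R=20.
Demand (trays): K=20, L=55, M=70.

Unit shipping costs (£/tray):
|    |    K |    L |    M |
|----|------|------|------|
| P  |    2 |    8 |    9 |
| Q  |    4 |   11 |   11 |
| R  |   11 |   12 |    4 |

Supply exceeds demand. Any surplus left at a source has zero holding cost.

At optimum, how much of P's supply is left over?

0

Minimum-cost shipments:
  P to K: 20 trays
  P to L: 55 trays
  P to M: 5 trays
  Q to M: 45 trays
  R to M: 20 trays
Total cost = £1100.
P ships 80 of its 80, leaving 0.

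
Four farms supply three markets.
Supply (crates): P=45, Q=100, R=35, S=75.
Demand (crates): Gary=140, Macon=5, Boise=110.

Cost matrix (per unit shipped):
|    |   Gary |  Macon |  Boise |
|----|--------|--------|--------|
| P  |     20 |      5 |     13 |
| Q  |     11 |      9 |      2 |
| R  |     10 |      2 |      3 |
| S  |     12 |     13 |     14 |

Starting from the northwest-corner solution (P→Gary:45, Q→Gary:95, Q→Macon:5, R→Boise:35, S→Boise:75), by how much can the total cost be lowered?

Current plan cost = 45·20 + 95·11 + 5·9 + 35·3 + 75·14 = 3145.
Optimal plan:
  P to Gary: 30 × 20 = 600
  P to Macon: 5 × 5 = 25
  P to Boise: 10 × 13 = 130
  Q to Boise: 100 × 2 = 200
  R to Gary: 35 × 10 = 350
  S to Gary: 75 × 12 = 900
Optimal cost = 2205.
Saving = 3145 − 2205 = 940.

940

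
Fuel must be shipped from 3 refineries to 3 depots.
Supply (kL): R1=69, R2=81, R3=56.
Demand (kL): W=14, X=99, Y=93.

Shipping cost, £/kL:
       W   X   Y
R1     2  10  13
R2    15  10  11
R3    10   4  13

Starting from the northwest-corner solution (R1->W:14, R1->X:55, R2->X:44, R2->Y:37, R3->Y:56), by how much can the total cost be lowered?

424

Current plan cost = 14·2 + 55·10 + 44·10 + 37·11 + 56·13 = £2153.
Optimal plan:
  R1 to W: 14 × £2 = £28
  R1 to X: 43 × £10 = £430
  R1 to Y: 12 × £13 = £156
  R2 to Y: 81 × £11 = £891
  R3 to X: 56 × £4 = £224
Optimal cost = £1729.
Saving = 2153 − 1729 = £424.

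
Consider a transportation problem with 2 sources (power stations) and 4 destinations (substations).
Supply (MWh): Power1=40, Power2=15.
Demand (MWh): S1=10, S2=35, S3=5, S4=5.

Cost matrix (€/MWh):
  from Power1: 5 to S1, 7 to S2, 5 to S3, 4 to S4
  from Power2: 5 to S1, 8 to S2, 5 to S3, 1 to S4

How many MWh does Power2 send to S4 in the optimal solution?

Optimal shipments:
  Power1->S1: 5 MWh
  Power1->S2: 35 MWh
  Power2->S1: 5 MWh
  Power2->S3: 5 MWh
  Power2->S4: 5 MWh
Total cost = €325.
So Power2→S4 carries 5 MWh.

5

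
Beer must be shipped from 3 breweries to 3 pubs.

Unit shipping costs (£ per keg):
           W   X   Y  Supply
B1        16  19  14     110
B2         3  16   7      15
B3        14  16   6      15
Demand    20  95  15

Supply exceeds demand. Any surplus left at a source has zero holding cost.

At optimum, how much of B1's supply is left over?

10

Minimum-cost shipments:
  B1 to W: 5 × £16 = £80
  B1 to X: 95 × £19 = £1805
  B2 to W: 15 × £3 = £45
  B3 to Y: 15 × £6 = £90
Total cost = £2020.
B1 ships 100 of its 110, leaving 10.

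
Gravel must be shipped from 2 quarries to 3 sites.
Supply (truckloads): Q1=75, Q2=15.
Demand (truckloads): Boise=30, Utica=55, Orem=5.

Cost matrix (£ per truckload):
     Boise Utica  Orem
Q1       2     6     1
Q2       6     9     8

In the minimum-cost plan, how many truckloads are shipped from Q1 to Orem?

Solving gives:
  Q1->Boise: 30 × £2 = £60
  Q1->Utica: 40 × £6 = £240
  Q1->Orem: 5 × £1 = £5
  Q2->Utica: 15 × £9 = £135
Total cost = £440.
So Q1→Orem carries 5 truckloads.

5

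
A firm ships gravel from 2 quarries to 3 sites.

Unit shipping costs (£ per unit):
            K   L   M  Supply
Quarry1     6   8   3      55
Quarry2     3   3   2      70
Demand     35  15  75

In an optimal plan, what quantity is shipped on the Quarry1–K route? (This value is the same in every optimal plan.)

The minimum-cost plan:
  Quarry1->M: 55 × £3 = £165
  Quarry2->K: 35 × £3 = £105
  Quarry2->L: 15 × £3 = £45
  Quarry2->M: 20 × £2 = £40
Total cost = £355.
The route Quarry1→K is not used.

0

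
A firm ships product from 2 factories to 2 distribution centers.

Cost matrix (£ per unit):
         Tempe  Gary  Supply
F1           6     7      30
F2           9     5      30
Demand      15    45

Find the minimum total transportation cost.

345

A cheapest plan:
  F1 to Tempe: 15 × £6 = £90
  F1 to Gary: 15 × £7 = £105
  F2 to Gary: 30 × £5 = £150
Total = 90 + 105 + 150 = £345.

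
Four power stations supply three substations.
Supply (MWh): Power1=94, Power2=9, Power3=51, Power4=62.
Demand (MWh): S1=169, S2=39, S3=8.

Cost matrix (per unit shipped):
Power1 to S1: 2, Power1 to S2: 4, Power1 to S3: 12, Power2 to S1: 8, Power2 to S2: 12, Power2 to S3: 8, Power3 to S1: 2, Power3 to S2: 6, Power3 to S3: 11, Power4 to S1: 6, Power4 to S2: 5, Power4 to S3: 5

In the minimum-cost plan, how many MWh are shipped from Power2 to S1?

Solving gives:
  Power1→S1: 94 × 2 = 188
  Power2→S1: 9 × 8 = 72
  Power3→S1: 51 × 2 = 102
  Power4→S1: 15 × 6 = 90
  Power4→S2: 39 × 5 = 195
  Power4→S3: 8 × 5 = 40
Total cost = 687.
So Power2→S1 carries 9 MWh.

9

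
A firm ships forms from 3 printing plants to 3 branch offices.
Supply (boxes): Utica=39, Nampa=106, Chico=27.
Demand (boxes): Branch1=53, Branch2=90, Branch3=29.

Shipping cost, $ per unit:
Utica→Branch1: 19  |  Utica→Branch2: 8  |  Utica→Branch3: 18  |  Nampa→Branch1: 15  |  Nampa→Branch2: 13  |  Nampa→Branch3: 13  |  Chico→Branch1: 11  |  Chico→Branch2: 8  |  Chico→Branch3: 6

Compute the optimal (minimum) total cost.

1958

Optimal allocation:
  Utica–Branch2: 39 boxes
  Nampa–Branch1: 53 boxes
  Nampa–Branch2: 51 boxes
  Nampa–Branch3: 2 boxes
  Chico–Branch3: 27 boxes
Total cost = $1958.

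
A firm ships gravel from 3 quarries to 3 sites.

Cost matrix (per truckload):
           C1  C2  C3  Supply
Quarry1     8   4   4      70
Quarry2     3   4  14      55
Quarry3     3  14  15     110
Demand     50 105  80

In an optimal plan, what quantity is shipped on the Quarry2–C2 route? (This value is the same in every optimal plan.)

55

The minimum-cost plan:
  Quarry1→C3: 70 × 4 = 280
  Quarry2→C2: 55 × 4 = 220
  Quarry3→C1: 50 × 3 = 150
  Quarry3→C2: 50 × 14 = 700
  Quarry3→C3: 10 × 15 = 150
Total cost = 1500.
So Quarry2→C2 carries 55 truckloads.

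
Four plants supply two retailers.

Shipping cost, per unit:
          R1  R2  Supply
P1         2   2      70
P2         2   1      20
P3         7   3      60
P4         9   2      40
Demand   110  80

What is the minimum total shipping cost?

A cheapest plan:
  P1->R1: 70 units
  P2->R1: 20 units
  P3->R1: 20 units
  P3->R2: 40 units
  P4->R2: 40 units
Total cost = 520.
(Supply check: P1 ships 70; P2 ships 20; P3 ships 60; P4 ships 40.)

520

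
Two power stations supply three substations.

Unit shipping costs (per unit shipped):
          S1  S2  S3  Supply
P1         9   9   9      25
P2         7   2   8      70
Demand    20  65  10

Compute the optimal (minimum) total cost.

A cheapest plan:
  P1→S1: 15 × 9 = 135
  P1→S3: 10 × 9 = 90
  P2→S1: 5 × 7 = 35
  P2→S2: 65 × 2 = 130
Total = 135 + 90 + 35 + 130 = 390.

390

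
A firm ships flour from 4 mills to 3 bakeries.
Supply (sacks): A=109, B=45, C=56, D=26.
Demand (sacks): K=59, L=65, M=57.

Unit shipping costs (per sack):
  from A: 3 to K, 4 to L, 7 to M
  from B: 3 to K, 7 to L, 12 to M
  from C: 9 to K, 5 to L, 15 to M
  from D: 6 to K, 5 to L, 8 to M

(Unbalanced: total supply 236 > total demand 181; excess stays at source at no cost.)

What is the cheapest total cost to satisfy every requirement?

Optimal allocation:
  A→K: 14 sacks
  A→L: 38 sacks
  A→M: 57 sacks
  B→K: 45 sacks
  C→L: 27 sacks
Total cost = 863.

863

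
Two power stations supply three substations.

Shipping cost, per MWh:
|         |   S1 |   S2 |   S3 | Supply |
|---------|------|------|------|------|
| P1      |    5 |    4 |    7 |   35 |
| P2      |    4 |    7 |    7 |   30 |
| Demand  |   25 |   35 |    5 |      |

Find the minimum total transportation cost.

275

An optimal shipping plan:
  P1->S2: 35 × 4 = 140
  P2->S1: 25 × 4 = 100
  P2->S3: 5 × 7 = 35
Total = 140 + 100 + 35 = 275.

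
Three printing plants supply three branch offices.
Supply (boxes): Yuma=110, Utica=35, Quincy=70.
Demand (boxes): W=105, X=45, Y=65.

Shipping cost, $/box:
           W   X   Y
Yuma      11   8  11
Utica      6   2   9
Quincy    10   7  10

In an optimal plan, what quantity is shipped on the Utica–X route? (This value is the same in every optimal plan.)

35

Solving gives:
  Yuma->W: 35 boxes
  Yuma->X: 10 boxes
  Yuma->Y: 65 boxes
  Utica->X: 35 boxes
  Quincy->W: 70 boxes
Total cost = $1950.
So Utica→X carries 35 boxes.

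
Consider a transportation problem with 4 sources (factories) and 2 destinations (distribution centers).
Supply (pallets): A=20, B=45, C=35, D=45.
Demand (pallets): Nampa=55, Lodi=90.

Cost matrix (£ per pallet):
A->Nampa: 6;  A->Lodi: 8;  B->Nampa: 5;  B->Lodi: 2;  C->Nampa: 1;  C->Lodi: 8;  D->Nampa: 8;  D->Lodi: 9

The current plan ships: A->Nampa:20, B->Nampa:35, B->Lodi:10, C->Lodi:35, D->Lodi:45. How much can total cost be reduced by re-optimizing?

350

Current plan cost = 20·6 + 35·5 + 10·2 + 35·8 + 45·9 = £1000.
Optimal plan:
  A→Nampa: 20 pallets
  B→Lodi: 45 pallets
  C→Nampa: 35 pallets
  D→Lodi: 45 pallets
Optimal cost = £650.
Saving = 1000 − 650 = £350.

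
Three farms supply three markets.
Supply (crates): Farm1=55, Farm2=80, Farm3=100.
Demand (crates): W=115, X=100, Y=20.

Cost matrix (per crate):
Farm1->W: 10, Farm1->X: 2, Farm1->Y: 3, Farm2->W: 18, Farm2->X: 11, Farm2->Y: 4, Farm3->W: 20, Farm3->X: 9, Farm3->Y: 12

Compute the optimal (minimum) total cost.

Optimal allocation:
  Farm1–W: 55 × 10 = 550
  Farm2–W: 60 × 18 = 1080
  Farm2–Y: 20 × 4 = 80
  Farm3–X: 100 × 9 = 900
Total = 550 + 1080 + 80 + 900 = 2610.

2610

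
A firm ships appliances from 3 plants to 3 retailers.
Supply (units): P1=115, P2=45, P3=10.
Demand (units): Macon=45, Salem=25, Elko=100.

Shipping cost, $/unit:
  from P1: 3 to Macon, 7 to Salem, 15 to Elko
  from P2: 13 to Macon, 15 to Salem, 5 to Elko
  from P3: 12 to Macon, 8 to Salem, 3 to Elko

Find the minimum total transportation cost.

An optimal shipping plan:
  P1→Macon: 45 units
  P1→Salem: 25 units
  P1→Elko: 45 units
  P2→Elko: 45 units
  P3→Elko: 10 units
Total cost = $1240.

1240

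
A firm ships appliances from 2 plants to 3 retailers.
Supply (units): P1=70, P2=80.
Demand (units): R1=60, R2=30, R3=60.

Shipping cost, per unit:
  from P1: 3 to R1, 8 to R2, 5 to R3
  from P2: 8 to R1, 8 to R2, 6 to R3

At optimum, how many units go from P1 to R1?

The minimum-cost plan:
  P1 to R1: 60 units
  P1 to R3: 10 units
  P2 to R2: 30 units
  P2 to R3: 50 units
Total cost = 770.
So P1→R1 carries 60 units.

60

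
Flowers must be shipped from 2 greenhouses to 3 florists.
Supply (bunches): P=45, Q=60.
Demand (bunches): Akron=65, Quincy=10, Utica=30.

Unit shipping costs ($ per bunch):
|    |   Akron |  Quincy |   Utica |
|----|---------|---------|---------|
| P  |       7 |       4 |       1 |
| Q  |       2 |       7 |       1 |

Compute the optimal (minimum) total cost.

225

Optimal allocation:
  P–Akron: 5 × $7 = $35
  P–Quincy: 10 × $4 = $40
  P–Utica: 30 × $1 = $30
  Q–Akron: 60 × $2 = $120
Total = 35 + 40 + 30 + 120 = $225.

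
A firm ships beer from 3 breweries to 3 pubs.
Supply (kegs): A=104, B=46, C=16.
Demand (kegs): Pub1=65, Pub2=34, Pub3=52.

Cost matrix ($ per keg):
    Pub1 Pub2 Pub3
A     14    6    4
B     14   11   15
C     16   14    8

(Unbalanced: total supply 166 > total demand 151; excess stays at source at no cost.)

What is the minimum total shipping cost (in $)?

An optimal shipping plan:
  A to Pub1: 18 × $14 = $252
  A to Pub2: 34 × $6 = $204
  A to Pub3: 52 × $4 = $208
  B to Pub1: 46 × $14 = $644
  C to Pub1: 1 × $16 = $16
Total = 252 + 204 + 208 + 644 + 16 = $1324.

1324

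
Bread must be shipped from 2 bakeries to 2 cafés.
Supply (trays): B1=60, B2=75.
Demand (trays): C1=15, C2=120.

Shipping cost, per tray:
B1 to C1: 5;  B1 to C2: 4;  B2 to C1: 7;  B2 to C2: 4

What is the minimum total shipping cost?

One minimum-cost allocation:
  B1->C1: 15 × 5 = 75
  B1->C2: 45 × 4 = 180
  B2->C2: 75 × 4 = 300
Total = 75 + 180 + 300 = 555.
(Supply check: B1 ships 60; B2 ships 75.)

555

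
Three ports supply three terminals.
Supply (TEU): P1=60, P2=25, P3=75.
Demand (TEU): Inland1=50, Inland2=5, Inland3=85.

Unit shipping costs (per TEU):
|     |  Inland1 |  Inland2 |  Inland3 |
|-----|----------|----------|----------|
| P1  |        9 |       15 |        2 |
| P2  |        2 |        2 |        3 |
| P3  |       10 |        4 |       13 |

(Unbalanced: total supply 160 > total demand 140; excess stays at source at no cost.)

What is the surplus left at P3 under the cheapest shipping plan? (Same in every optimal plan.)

An optimal plan:
  P1–Inland3: 60 × 2 = 120
  P2–Inland3: 25 × 3 = 75
  P3–Inland1: 50 × 10 = 500
  P3–Inland2: 5 × 4 = 20
Total cost = 715.
P3 ships 55 of its 75, leaving 20.

20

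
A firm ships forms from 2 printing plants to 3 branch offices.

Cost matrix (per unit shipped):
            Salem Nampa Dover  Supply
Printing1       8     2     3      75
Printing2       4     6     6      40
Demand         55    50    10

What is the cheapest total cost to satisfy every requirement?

Optimal allocation:
  Printing1→Salem: 15 × 8 = 120
  Printing1→Nampa: 50 × 2 = 100
  Printing1→Dover: 10 × 3 = 30
  Printing2→Salem: 40 × 4 = 160
Total = 120 + 100 + 30 + 160 = 410.
(Supply check: Printing1 ships 75; Printing2 ships 40.)

410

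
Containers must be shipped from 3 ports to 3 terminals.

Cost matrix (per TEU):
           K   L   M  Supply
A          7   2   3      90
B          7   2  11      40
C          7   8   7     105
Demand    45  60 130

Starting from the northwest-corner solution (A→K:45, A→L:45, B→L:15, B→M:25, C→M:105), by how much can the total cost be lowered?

380

Current plan cost = 45·7 + 45·2 + 15·2 + 25·11 + 105·7 = 1445.
Optimal plan:
  A->L: 20 × 2 = 40
  A->M: 70 × 3 = 210
  B->L: 40 × 2 = 80
  C->K: 45 × 7 = 315
  C->M: 60 × 7 = 420
Optimal cost = 1065.
Saving = 1445 − 1065 = 380.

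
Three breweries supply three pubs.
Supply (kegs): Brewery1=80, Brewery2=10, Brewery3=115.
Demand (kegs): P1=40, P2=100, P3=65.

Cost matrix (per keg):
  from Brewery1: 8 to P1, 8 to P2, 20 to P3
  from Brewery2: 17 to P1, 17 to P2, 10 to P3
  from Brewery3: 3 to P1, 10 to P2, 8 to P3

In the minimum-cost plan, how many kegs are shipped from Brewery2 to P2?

0

Solving gives:
  Brewery1 to P2: 80 kegs
  Brewery2 to P3: 10 kegs
  Brewery3 to P1: 40 kegs
  Brewery3 to P2: 20 kegs
  Brewery3 to P3: 55 kegs
Total cost = 1500.
The route Brewery2→P2 is not used.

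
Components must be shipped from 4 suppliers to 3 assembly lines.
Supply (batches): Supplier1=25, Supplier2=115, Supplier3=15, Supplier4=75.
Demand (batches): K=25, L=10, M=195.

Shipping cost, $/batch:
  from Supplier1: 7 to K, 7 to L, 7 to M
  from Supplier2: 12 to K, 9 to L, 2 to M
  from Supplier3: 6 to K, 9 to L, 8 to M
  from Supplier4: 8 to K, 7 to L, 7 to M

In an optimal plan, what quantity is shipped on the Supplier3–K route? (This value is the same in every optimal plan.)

The minimum-cost plan:
  Supplier1 to K: 10 batches
  Supplier1 to L: 10 batches
  Supplier1 to M: 5 batches
  Supplier2 to M: 115 batches
  Supplier3 to K: 15 batches
  Supplier4 to M: 75 batches
Total cost = $1020.
So Supplier3→K carries 15 batches.

15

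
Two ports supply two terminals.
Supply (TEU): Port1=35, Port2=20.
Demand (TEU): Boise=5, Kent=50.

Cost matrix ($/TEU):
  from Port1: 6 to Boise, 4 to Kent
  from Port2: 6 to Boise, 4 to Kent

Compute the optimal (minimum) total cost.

An optimal shipping plan:
  Port1→Kent: 35 × $4 = $140
  Port2→Boise: 5 × $6 = $30
  Port2→Kent: 15 × $4 = $60
Total = 140 + 30 + 60 = $230.

230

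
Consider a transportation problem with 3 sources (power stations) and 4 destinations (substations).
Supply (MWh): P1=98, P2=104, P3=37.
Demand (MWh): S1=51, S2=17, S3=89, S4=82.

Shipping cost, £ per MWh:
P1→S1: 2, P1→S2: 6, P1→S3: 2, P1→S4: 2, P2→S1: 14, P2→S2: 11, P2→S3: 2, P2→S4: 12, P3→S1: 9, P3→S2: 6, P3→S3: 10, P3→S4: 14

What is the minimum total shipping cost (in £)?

836

An optimal shipping plan:
  P1→S1: 31 × £2 = £62
  P1→S4: 67 × £2 = £134
  P2→S3: 89 × £2 = £178
  P2→S4: 15 × £12 = £180
  P3→S1: 20 × £9 = £180
  P3→S2: 17 × £6 = £102
Total = 62 + 134 + 178 + 180 + 180 + 102 = £836.
(Supply check: P1 ships 98; P2 ships 104; P3 ships 37.)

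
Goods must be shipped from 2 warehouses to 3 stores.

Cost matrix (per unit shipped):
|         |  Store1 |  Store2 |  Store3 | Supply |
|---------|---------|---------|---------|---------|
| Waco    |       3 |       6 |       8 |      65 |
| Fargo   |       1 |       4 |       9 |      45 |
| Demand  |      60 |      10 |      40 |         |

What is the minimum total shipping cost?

470

Optimal allocation:
  Waco→Store1: 15 units
  Waco→Store2: 10 units
  Waco→Store3: 40 units
  Fargo→Store1: 45 units
Total cost = 470.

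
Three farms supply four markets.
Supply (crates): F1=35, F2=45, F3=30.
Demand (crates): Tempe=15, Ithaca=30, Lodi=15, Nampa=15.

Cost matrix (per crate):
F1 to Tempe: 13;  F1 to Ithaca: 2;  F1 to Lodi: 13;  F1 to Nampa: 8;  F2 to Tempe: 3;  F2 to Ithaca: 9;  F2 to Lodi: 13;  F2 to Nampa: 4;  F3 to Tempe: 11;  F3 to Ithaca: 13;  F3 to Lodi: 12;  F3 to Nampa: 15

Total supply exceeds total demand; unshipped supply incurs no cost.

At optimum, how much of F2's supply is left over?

15

An optimal plan:
  F1 to Ithaca: 30 × 2 = 60
  F2 to Tempe: 15 × 3 = 45
  F2 to Nampa: 15 × 4 = 60
  F3 to Lodi: 15 × 12 = 180
Total cost = 345.
F2 ships 30 of its 45, leaving 15.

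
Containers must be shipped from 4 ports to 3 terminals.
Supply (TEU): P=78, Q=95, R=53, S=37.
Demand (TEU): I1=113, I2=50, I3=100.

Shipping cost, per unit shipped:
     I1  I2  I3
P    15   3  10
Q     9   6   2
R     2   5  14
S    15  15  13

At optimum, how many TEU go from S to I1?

Optimal shipments:
  P to I1: 23 × 15 = 345
  P to I2: 50 × 3 = 150
  P to I3: 5 × 10 = 50
  Q to I3: 95 × 2 = 190
  R to I1: 53 × 2 = 106
  S to I1: 37 × 15 = 555
Total cost = 1396.
So S→I1 carries 37 TEU.

37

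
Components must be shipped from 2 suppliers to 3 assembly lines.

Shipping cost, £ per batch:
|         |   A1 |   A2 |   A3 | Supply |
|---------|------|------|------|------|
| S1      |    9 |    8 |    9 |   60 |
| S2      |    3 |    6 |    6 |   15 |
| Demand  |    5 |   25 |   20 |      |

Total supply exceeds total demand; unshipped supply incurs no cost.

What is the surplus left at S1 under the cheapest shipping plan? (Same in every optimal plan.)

An optimal plan:
  S1–A2: 25 batches
  S1–A3: 10 batches
  S2–A1: 5 batches
  S2–A3: 10 batches
Total cost = £365.
S1 ships 35 of its 60, leaving 25.

25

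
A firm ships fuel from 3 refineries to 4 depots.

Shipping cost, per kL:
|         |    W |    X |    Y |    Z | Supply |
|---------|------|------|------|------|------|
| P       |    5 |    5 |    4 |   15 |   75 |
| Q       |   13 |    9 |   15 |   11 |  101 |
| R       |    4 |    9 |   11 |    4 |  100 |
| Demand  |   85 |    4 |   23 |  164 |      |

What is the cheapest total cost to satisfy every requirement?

A cheapest plan:
  P–W: 52 × 5 = 260
  P–Y: 23 × 4 = 92
  Q–X: 4 × 9 = 36
  Q–Z: 97 × 11 = 1067
  R–W: 33 × 4 = 132
  R–Z: 67 × 4 = 268
Total = 260 + 92 + 36 + 1067 + 132 + 268 = 1855.

1855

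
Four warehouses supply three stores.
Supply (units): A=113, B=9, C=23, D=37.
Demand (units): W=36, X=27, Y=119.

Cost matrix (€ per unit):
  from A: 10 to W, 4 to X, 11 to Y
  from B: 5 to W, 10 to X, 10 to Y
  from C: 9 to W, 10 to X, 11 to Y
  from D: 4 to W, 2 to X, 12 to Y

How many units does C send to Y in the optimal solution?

23

Optimal shipments:
  A->X: 26 units
  A->Y: 87 units
  B->Y: 9 units
  C->Y: 23 units
  D->W: 36 units
  D->X: 1 units
Total cost = €1550.
So C→Y carries 23 units.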